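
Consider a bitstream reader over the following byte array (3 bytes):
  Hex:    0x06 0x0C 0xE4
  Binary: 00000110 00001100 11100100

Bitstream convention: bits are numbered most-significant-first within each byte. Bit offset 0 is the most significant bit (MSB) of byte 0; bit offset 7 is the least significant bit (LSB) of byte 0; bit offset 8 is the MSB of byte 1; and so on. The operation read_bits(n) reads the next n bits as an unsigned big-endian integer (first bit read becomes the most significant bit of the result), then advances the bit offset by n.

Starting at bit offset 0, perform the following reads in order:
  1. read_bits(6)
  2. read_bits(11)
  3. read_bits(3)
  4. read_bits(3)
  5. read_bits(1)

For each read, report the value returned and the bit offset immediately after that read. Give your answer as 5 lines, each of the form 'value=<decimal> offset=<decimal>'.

Answer: value=1 offset=6
value=1049 offset=17
value=6 offset=20
value=2 offset=23
value=0 offset=24

Derivation:
Read 1: bits[0:6] width=6 -> value=1 (bin 000001); offset now 6 = byte 0 bit 6; 18 bits remain
Read 2: bits[6:17] width=11 -> value=1049 (bin 10000011001); offset now 17 = byte 2 bit 1; 7 bits remain
Read 3: bits[17:20] width=3 -> value=6 (bin 110); offset now 20 = byte 2 bit 4; 4 bits remain
Read 4: bits[20:23] width=3 -> value=2 (bin 010); offset now 23 = byte 2 bit 7; 1 bits remain
Read 5: bits[23:24] width=1 -> value=0 (bin 0); offset now 24 = byte 3 bit 0; 0 bits remain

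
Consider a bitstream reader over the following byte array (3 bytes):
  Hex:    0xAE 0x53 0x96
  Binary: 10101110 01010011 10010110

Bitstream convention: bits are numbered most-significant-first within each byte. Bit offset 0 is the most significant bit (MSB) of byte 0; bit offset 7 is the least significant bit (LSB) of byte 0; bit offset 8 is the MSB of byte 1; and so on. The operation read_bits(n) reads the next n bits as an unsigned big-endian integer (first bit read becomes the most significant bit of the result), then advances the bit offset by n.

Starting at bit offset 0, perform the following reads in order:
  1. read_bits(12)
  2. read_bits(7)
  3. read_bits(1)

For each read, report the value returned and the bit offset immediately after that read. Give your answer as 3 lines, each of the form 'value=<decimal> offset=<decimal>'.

Answer: value=2789 offset=12
value=28 offset=19
value=1 offset=20

Derivation:
Read 1: bits[0:12] width=12 -> value=2789 (bin 101011100101); offset now 12 = byte 1 bit 4; 12 bits remain
Read 2: bits[12:19] width=7 -> value=28 (bin 0011100); offset now 19 = byte 2 bit 3; 5 bits remain
Read 3: bits[19:20] width=1 -> value=1 (bin 1); offset now 20 = byte 2 bit 4; 4 bits remain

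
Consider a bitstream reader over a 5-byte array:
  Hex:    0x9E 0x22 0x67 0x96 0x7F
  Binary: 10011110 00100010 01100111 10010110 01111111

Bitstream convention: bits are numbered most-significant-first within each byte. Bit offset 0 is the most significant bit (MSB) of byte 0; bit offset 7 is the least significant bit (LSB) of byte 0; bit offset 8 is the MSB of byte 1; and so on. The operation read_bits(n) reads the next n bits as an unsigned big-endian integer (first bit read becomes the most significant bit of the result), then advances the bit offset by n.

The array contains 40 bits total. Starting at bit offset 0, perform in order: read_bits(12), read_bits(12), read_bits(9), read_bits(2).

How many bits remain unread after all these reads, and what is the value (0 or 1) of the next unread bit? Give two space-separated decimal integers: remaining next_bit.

Read 1: bits[0:12] width=12 -> value=2530 (bin 100111100010); offset now 12 = byte 1 bit 4; 28 bits remain
Read 2: bits[12:24] width=12 -> value=615 (bin 001001100111); offset now 24 = byte 3 bit 0; 16 bits remain
Read 3: bits[24:33] width=9 -> value=300 (bin 100101100); offset now 33 = byte 4 bit 1; 7 bits remain
Read 4: bits[33:35] width=2 -> value=3 (bin 11); offset now 35 = byte 4 bit 3; 5 bits remain

Answer: 5 1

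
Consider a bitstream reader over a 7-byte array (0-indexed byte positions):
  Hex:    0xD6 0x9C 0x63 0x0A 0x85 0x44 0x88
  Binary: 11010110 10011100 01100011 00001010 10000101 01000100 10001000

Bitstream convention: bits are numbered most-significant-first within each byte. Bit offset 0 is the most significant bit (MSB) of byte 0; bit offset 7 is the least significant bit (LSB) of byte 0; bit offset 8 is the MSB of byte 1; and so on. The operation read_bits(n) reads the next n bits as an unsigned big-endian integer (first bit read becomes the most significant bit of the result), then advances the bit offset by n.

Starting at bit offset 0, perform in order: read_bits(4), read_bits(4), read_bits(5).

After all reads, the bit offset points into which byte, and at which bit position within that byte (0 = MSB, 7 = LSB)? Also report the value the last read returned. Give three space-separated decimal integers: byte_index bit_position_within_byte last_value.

Answer: 1 5 19

Derivation:
Read 1: bits[0:4] width=4 -> value=13 (bin 1101); offset now 4 = byte 0 bit 4; 52 bits remain
Read 2: bits[4:8] width=4 -> value=6 (bin 0110); offset now 8 = byte 1 bit 0; 48 bits remain
Read 3: bits[8:13] width=5 -> value=19 (bin 10011); offset now 13 = byte 1 bit 5; 43 bits remain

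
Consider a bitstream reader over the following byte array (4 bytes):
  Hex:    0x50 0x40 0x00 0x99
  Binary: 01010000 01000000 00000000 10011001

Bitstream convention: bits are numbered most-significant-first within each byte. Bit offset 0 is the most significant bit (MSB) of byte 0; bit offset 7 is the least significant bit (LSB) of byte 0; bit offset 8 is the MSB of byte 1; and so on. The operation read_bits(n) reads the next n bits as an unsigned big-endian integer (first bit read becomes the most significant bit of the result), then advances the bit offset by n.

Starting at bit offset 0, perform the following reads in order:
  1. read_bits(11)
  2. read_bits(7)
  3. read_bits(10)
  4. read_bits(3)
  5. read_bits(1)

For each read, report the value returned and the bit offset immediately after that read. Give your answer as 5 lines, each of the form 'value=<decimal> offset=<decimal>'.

Read 1: bits[0:11] width=11 -> value=642 (bin 01010000010); offset now 11 = byte 1 bit 3; 21 bits remain
Read 2: bits[11:18] width=7 -> value=0 (bin 0000000); offset now 18 = byte 2 bit 2; 14 bits remain
Read 3: bits[18:28] width=10 -> value=9 (bin 0000001001); offset now 28 = byte 3 bit 4; 4 bits remain
Read 4: bits[28:31] width=3 -> value=4 (bin 100); offset now 31 = byte 3 bit 7; 1 bits remain
Read 5: bits[31:32] width=1 -> value=1 (bin 1); offset now 32 = byte 4 bit 0; 0 bits remain

Answer: value=642 offset=11
value=0 offset=18
value=9 offset=28
value=4 offset=31
value=1 offset=32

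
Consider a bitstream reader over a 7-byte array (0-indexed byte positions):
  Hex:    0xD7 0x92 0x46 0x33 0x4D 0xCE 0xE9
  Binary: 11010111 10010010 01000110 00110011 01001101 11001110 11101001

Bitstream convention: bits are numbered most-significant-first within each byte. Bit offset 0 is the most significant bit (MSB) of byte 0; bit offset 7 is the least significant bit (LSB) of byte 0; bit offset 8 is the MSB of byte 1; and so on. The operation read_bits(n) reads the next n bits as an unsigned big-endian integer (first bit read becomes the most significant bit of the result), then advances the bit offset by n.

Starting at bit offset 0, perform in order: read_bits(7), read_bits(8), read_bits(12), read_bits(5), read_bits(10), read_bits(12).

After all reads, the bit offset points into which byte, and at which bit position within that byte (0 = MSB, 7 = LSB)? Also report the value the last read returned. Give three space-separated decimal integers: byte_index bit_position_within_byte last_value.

Read 1: bits[0:7] width=7 -> value=107 (bin 1101011); offset now 7 = byte 0 bit 7; 49 bits remain
Read 2: bits[7:15] width=8 -> value=201 (bin 11001001); offset now 15 = byte 1 bit 7; 41 bits remain
Read 3: bits[15:27] width=12 -> value=561 (bin 001000110001); offset now 27 = byte 3 bit 3; 29 bits remain
Read 4: bits[27:32] width=5 -> value=19 (bin 10011); offset now 32 = byte 4 bit 0; 24 bits remain
Read 5: bits[32:42] width=10 -> value=311 (bin 0100110111); offset now 42 = byte 5 bit 2; 14 bits remain
Read 6: bits[42:54] width=12 -> value=954 (bin 001110111010); offset now 54 = byte 6 bit 6; 2 bits remain

Answer: 6 6 954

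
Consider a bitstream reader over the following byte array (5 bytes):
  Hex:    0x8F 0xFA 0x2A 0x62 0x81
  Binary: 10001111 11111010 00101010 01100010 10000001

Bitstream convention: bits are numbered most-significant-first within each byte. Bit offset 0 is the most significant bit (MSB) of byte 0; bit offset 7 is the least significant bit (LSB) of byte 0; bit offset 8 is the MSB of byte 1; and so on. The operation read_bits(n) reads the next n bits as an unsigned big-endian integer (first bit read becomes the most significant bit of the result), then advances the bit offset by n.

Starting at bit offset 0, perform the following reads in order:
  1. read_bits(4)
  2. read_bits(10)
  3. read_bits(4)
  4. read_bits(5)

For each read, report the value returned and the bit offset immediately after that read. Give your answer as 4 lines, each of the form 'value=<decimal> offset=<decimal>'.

Read 1: bits[0:4] width=4 -> value=8 (bin 1000); offset now 4 = byte 0 bit 4; 36 bits remain
Read 2: bits[4:14] width=10 -> value=1022 (bin 1111111110); offset now 14 = byte 1 bit 6; 26 bits remain
Read 3: bits[14:18] width=4 -> value=8 (bin 1000); offset now 18 = byte 2 bit 2; 22 bits remain
Read 4: bits[18:23] width=5 -> value=21 (bin 10101); offset now 23 = byte 2 bit 7; 17 bits remain

Answer: value=8 offset=4
value=1022 offset=14
value=8 offset=18
value=21 offset=23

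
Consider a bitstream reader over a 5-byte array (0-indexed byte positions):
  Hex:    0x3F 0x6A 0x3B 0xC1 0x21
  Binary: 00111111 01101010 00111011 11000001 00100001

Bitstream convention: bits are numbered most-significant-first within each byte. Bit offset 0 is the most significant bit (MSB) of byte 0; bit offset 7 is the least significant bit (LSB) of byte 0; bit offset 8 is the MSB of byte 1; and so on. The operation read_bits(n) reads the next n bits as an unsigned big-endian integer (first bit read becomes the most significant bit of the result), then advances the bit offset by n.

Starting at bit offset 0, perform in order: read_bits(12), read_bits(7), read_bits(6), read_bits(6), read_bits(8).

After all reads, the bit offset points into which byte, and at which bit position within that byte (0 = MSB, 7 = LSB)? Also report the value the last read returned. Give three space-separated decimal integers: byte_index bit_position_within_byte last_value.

Answer: 4 7 144

Derivation:
Read 1: bits[0:12] width=12 -> value=1014 (bin 001111110110); offset now 12 = byte 1 bit 4; 28 bits remain
Read 2: bits[12:19] width=7 -> value=81 (bin 1010001); offset now 19 = byte 2 bit 3; 21 bits remain
Read 3: bits[19:25] width=6 -> value=55 (bin 110111); offset now 25 = byte 3 bit 1; 15 bits remain
Read 4: bits[25:31] width=6 -> value=32 (bin 100000); offset now 31 = byte 3 bit 7; 9 bits remain
Read 5: bits[31:39] width=8 -> value=144 (bin 10010000); offset now 39 = byte 4 bit 7; 1 bits remain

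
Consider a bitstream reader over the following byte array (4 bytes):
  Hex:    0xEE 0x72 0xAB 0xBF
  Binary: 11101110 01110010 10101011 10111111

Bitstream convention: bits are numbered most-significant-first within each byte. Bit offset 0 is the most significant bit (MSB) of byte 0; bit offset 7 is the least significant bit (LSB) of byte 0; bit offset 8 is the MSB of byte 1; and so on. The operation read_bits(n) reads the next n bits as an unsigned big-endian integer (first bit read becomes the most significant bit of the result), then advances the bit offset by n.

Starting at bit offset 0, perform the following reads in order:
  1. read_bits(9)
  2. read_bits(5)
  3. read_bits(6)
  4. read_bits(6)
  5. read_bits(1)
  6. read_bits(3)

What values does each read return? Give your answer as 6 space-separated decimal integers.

Read 1: bits[0:9] width=9 -> value=476 (bin 111011100); offset now 9 = byte 1 bit 1; 23 bits remain
Read 2: bits[9:14] width=5 -> value=28 (bin 11100); offset now 14 = byte 1 bit 6; 18 bits remain
Read 3: bits[14:20] width=6 -> value=42 (bin 101010); offset now 20 = byte 2 bit 4; 12 bits remain
Read 4: bits[20:26] width=6 -> value=46 (bin 101110); offset now 26 = byte 3 bit 2; 6 bits remain
Read 5: bits[26:27] width=1 -> value=1 (bin 1); offset now 27 = byte 3 bit 3; 5 bits remain
Read 6: bits[27:30] width=3 -> value=7 (bin 111); offset now 30 = byte 3 bit 6; 2 bits remain

Answer: 476 28 42 46 1 7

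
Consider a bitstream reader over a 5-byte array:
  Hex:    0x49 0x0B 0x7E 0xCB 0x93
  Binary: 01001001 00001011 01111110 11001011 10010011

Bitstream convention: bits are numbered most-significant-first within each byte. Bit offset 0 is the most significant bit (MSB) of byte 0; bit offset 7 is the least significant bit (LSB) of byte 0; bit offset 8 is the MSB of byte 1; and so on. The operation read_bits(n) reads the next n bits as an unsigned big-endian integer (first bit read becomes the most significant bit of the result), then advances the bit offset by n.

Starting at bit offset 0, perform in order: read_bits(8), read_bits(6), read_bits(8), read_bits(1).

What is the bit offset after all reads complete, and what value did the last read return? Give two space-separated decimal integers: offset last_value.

Read 1: bits[0:8] width=8 -> value=73 (bin 01001001); offset now 8 = byte 1 bit 0; 32 bits remain
Read 2: bits[8:14] width=6 -> value=2 (bin 000010); offset now 14 = byte 1 bit 6; 26 bits remain
Read 3: bits[14:22] width=8 -> value=223 (bin 11011111); offset now 22 = byte 2 bit 6; 18 bits remain
Read 4: bits[22:23] width=1 -> value=1 (bin 1); offset now 23 = byte 2 bit 7; 17 bits remain

Answer: 23 1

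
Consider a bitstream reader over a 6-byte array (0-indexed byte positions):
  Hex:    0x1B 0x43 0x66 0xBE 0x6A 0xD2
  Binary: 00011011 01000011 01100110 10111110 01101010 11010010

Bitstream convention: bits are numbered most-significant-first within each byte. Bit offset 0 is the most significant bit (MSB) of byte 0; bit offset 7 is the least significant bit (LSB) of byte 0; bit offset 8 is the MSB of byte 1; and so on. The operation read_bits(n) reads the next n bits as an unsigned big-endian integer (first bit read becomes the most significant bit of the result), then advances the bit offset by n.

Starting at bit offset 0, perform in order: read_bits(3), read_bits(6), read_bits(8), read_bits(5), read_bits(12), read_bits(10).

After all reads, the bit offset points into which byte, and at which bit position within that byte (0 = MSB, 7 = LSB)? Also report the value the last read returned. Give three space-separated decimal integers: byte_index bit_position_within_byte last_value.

Answer: 5 4 685

Derivation:
Read 1: bits[0:3] width=3 -> value=0 (bin 000); offset now 3 = byte 0 bit 3; 45 bits remain
Read 2: bits[3:9] width=6 -> value=54 (bin 110110); offset now 9 = byte 1 bit 1; 39 bits remain
Read 3: bits[9:17] width=8 -> value=134 (bin 10000110); offset now 17 = byte 2 bit 1; 31 bits remain
Read 4: bits[17:22] width=5 -> value=25 (bin 11001); offset now 22 = byte 2 bit 6; 26 bits remain
Read 5: bits[22:34] width=12 -> value=2809 (bin 101011111001); offset now 34 = byte 4 bit 2; 14 bits remain
Read 6: bits[34:44] width=10 -> value=685 (bin 1010101101); offset now 44 = byte 5 bit 4; 4 bits remain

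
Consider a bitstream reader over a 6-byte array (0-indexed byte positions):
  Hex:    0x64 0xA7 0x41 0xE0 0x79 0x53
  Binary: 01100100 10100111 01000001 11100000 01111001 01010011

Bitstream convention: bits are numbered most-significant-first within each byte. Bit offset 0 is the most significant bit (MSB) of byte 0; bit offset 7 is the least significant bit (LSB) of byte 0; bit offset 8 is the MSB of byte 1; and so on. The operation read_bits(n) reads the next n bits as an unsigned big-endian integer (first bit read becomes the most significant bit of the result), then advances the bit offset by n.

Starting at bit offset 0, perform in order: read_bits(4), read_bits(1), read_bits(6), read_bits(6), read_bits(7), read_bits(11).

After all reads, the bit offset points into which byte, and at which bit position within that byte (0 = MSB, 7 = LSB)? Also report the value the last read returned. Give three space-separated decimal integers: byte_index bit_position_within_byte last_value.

Answer: 4 3 1795

Derivation:
Read 1: bits[0:4] width=4 -> value=6 (bin 0110); offset now 4 = byte 0 bit 4; 44 bits remain
Read 2: bits[4:5] width=1 -> value=0 (bin 0); offset now 5 = byte 0 bit 5; 43 bits remain
Read 3: bits[5:11] width=6 -> value=37 (bin 100101); offset now 11 = byte 1 bit 3; 37 bits remain
Read 4: bits[11:17] width=6 -> value=14 (bin 001110); offset now 17 = byte 2 bit 1; 31 bits remain
Read 5: bits[17:24] width=7 -> value=65 (bin 1000001); offset now 24 = byte 3 bit 0; 24 bits remain
Read 6: bits[24:35] width=11 -> value=1795 (bin 11100000011); offset now 35 = byte 4 bit 3; 13 bits remain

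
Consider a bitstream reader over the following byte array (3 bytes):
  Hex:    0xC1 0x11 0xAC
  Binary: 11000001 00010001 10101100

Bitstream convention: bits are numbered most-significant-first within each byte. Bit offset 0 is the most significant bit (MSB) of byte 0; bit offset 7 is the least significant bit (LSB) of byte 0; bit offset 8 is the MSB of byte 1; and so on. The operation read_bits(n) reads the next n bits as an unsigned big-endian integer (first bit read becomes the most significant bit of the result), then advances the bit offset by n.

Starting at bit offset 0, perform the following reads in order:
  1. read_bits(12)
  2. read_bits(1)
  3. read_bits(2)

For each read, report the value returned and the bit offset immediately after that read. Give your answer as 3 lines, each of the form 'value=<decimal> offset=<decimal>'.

Answer: value=3089 offset=12
value=0 offset=13
value=0 offset=15

Derivation:
Read 1: bits[0:12] width=12 -> value=3089 (bin 110000010001); offset now 12 = byte 1 bit 4; 12 bits remain
Read 2: bits[12:13] width=1 -> value=0 (bin 0); offset now 13 = byte 1 bit 5; 11 bits remain
Read 3: bits[13:15] width=2 -> value=0 (bin 00); offset now 15 = byte 1 bit 7; 9 bits remain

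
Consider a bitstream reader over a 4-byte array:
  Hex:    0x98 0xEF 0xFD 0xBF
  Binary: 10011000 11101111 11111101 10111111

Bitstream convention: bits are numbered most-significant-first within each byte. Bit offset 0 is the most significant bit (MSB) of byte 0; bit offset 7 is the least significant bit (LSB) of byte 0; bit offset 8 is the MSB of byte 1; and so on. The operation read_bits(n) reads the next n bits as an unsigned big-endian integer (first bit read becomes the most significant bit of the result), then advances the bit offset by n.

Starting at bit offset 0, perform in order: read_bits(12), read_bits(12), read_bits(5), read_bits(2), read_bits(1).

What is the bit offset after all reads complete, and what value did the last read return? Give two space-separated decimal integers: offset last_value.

Read 1: bits[0:12] width=12 -> value=2446 (bin 100110001110); offset now 12 = byte 1 bit 4; 20 bits remain
Read 2: bits[12:24] width=12 -> value=4093 (bin 111111111101); offset now 24 = byte 3 bit 0; 8 bits remain
Read 3: bits[24:29] width=5 -> value=23 (bin 10111); offset now 29 = byte 3 bit 5; 3 bits remain
Read 4: bits[29:31] width=2 -> value=3 (bin 11); offset now 31 = byte 3 bit 7; 1 bits remain
Read 5: bits[31:32] width=1 -> value=1 (bin 1); offset now 32 = byte 4 bit 0; 0 bits remain

Answer: 32 1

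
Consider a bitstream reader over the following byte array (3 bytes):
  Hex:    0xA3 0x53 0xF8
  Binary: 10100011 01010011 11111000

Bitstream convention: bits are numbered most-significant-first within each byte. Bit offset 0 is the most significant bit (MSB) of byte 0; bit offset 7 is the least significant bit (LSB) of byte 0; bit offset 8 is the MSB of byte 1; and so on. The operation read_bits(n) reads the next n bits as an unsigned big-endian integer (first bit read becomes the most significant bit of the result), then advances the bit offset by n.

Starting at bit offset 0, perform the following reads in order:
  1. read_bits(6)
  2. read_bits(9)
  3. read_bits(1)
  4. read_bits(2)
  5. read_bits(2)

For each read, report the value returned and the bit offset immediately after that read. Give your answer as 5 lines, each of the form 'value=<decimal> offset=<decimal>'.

Answer: value=40 offset=6
value=425 offset=15
value=1 offset=16
value=3 offset=18
value=3 offset=20

Derivation:
Read 1: bits[0:6] width=6 -> value=40 (bin 101000); offset now 6 = byte 0 bit 6; 18 bits remain
Read 2: bits[6:15] width=9 -> value=425 (bin 110101001); offset now 15 = byte 1 bit 7; 9 bits remain
Read 3: bits[15:16] width=1 -> value=1 (bin 1); offset now 16 = byte 2 bit 0; 8 bits remain
Read 4: bits[16:18] width=2 -> value=3 (bin 11); offset now 18 = byte 2 bit 2; 6 bits remain
Read 5: bits[18:20] width=2 -> value=3 (bin 11); offset now 20 = byte 2 bit 4; 4 bits remain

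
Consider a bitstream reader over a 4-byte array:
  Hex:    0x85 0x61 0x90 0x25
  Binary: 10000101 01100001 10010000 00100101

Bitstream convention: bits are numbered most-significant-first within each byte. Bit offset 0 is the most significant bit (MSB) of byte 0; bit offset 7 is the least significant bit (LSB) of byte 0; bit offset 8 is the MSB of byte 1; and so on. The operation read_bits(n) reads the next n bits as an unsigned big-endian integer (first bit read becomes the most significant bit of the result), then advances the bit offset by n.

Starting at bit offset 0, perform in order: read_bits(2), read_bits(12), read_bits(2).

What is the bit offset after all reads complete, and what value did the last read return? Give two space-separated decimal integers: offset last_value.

Read 1: bits[0:2] width=2 -> value=2 (bin 10); offset now 2 = byte 0 bit 2; 30 bits remain
Read 2: bits[2:14] width=12 -> value=344 (bin 000101011000); offset now 14 = byte 1 bit 6; 18 bits remain
Read 3: bits[14:16] width=2 -> value=1 (bin 01); offset now 16 = byte 2 bit 0; 16 bits remain

Answer: 16 1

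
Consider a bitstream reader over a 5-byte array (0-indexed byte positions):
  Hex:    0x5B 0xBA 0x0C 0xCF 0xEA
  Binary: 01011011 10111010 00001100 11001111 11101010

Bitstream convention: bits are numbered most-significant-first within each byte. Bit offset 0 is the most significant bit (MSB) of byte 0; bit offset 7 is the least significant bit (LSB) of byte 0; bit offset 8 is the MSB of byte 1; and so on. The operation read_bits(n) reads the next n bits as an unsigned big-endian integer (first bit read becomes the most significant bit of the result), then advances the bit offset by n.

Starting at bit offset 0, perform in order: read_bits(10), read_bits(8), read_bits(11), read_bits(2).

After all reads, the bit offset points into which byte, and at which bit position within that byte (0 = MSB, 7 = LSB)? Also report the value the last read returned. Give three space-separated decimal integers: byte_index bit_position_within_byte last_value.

Answer: 3 7 3

Derivation:
Read 1: bits[0:10] width=10 -> value=366 (bin 0101101110); offset now 10 = byte 1 bit 2; 30 bits remain
Read 2: bits[10:18] width=8 -> value=232 (bin 11101000); offset now 18 = byte 2 bit 2; 22 bits remain
Read 3: bits[18:29] width=11 -> value=409 (bin 00110011001); offset now 29 = byte 3 bit 5; 11 bits remain
Read 4: bits[29:31] width=2 -> value=3 (bin 11); offset now 31 = byte 3 bit 7; 9 bits remain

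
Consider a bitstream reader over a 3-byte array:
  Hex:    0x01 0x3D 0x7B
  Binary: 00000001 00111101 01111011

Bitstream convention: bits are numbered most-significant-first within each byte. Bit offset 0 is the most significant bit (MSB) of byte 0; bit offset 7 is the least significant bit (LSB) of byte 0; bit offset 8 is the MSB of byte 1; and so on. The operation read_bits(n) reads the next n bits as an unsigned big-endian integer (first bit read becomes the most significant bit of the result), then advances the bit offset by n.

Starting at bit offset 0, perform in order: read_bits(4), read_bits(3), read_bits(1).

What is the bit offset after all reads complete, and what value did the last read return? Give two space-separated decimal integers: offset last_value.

Read 1: bits[0:4] width=4 -> value=0 (bin 0000); offset now 4 = byte 0 bit 4; 20 bits remain
Read 2: bits[4:7] width=3 -> value=0 (bin 000); offset now 7 = byte 0 bit 7; 17 bits remain
Read 3: bits[7:8] width=1 -> value=1 (bin 1); offset now 8 = byte 1 bit 0; 16 bits remain

Answer: 8 1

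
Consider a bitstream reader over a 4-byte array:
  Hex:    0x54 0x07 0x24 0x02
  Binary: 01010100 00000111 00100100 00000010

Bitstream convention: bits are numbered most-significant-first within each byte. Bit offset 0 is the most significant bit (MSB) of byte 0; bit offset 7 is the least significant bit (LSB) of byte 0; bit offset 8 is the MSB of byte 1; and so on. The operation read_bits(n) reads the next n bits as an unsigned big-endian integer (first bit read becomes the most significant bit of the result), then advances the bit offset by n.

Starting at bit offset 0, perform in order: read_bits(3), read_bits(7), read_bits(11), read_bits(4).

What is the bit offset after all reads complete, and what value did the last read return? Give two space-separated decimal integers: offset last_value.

Answer: 25 8

Derivation:
Read 1: bits[0:3] width=3 -> value=2 (bin 010); offset now 3 = byte 0 bit 3; 29 bits remain
Read 2: bits[3:10] width=7 -> value=80 (bin 1010000); offset now 10 = byte 1 bit 2; 22 bits remain
Read 3: bits[10:21] width=11 -> value=228 (bin 00011100100); offset now 21 = byte 2 bit 5; 11 bits remain
Read 4: bits[21:25] width=4 -> value=8 (bin 1000); offset now 25 = byte 3 bit 1; 7 bits remain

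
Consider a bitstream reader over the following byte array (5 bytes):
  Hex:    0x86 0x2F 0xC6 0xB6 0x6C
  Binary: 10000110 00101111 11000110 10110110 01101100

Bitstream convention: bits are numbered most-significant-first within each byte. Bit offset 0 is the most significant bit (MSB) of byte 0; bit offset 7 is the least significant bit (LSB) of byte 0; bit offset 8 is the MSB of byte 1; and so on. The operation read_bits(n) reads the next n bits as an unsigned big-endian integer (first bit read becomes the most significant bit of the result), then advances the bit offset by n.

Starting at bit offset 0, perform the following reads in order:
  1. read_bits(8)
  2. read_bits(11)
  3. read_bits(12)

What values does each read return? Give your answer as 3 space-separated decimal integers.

Answer: 134 382 859

Derivation:
Read 1: bits[0:8] width=8 -> value=134 (bin 10000110); offset now 8 = byte 1 bit 0; 32 bits remain
Read 2: bits[8:19] width=11 -> value=382 (bin 00101111110); offset now 19 = byte 2 bit 3; 21 bits remain
Read 3: bits[19:31] width=12 -> value=859 (bin 001101011011); offset now 31 = byte 3 bit 7; 9 bits remain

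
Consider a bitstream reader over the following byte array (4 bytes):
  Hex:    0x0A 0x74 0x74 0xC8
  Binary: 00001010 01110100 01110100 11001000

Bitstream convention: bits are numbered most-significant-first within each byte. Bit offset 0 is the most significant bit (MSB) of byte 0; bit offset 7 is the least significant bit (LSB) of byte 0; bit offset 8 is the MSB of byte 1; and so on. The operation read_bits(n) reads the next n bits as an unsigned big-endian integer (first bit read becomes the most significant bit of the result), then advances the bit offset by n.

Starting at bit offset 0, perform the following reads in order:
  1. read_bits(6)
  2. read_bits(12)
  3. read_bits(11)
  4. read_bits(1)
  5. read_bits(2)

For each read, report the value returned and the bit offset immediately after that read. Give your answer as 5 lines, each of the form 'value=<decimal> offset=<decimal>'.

Answer: value=2 offset=6
value=2513 offset=18
value=1689 offset=29
value=0 offset=30
value=0 offset=32

Derivation:
Read 1: bits[0:6] width=6 -> value=2 (bin 000010); offset now 6 = byte 0 bit 6; 26 bits remain
Read 2: bits[6:18] width=12 -> value=2513 (bin 100111010001); offset now 18 = byte 2 bit 2; 14 bits remain
Read 3: bits[18:29] width=11 -> value=1689 (bin 11010011001); offset now 29 = byte 3 bit 5; 3 bits remain
Read 4: bits[29:30] width=1 -> value=0 (bin 0); offset now 30 = byte 3 bit 6; 2 bits remain
Read 5: bits[30:32] width=2 -> value=0 (bin 00); offset now 32 = byte 4 bit 0; 0 bits remain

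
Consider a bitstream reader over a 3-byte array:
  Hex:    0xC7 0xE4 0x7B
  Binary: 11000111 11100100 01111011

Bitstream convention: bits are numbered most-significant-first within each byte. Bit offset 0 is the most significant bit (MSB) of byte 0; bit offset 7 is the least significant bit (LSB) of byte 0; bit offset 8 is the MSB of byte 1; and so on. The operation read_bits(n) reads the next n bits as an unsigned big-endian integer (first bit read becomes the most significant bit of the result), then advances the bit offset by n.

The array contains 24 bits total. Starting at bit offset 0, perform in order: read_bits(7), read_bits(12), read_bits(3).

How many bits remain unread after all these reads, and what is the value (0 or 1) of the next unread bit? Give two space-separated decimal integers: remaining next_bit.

Answer: 2 1

Derivation:
Read 1: bits[0:7] width=7 -> value=99 (bin 1100011); offset now 7 = byte 0 bit 7; 17 bits remain
Read 2: bits[7:19] width=12 -> value=3875 (bin 111100100011); offset now 19 = byte 2 bit 3; 5 bits remain
Read 3: bits[19:22] width=3 -> value=6 (bin 110); offset now 22 = byte 2 bit 6; 2 bits remain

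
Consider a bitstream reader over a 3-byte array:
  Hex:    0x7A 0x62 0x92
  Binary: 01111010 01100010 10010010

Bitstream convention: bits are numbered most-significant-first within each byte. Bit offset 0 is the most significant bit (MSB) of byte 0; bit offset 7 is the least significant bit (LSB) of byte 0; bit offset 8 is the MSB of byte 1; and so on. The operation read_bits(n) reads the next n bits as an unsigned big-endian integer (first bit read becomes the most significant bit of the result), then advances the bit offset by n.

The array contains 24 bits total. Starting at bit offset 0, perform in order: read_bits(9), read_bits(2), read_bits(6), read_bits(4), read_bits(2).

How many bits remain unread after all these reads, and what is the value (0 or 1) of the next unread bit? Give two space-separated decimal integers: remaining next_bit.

Read 1: bits[0:9] width=9 -> value=244 (bin 011110100); offset now 9 = byte 1 bit 1; 15 bits remain
Read 2: bits[9:11] width=2 -> value=3 (bin 11); offset now 11 = byte 1 bit 3; 13 bits remain
Read 3: bits[11:17] width=6 -> value=5 (bin 000101); offset now 17 = byte 2 bit 1; 7 bits remain
Read 4: bits[17:21] width=4 -> value=2 (bin 0010); offset now 21 = byte 2 bit 5; 3 bits remain
Read 5: bits[21:23] width=2 -> value=1 (bin 01); offset now 23 = byte 2 bit 7; 1 bits remain

Answer: 1 0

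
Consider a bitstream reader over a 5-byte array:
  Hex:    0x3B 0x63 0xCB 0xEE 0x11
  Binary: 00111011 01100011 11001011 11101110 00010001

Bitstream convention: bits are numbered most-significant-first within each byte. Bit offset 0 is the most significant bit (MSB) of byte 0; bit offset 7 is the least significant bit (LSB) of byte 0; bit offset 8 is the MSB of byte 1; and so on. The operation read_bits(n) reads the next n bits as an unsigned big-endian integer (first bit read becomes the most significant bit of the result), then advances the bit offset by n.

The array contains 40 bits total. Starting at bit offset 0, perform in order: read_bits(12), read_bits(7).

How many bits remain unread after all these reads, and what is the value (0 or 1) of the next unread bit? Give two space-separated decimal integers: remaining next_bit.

Answer: 21 0

Derivation:
Read 1: bits[0:12] width=12 -> value=950 (bin 001110110110); offset now 12 = byte 1 bit 4; 28 bits remain
Read 2: bits[12:19] width=7 -> value=30 (bin 0011110); offset now 19 = byte 2 bit 3; 21 bits remain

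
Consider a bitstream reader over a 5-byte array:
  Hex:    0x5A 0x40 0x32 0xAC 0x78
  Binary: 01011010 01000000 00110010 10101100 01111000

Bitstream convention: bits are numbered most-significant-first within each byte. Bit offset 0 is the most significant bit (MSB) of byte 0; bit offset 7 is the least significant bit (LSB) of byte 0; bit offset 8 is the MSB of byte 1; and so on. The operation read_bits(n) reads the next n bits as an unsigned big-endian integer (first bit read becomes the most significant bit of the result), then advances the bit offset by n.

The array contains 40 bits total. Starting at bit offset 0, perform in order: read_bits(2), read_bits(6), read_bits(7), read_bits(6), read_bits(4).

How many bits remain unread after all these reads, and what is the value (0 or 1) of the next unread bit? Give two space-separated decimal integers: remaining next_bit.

Read 1: bits[0:2] width=2 -> value=1 (bin 01); offset now 2 = byte 0 bit 2; 38 bits remain
Read 2: bits[2:8] width=6 -> value=26 (bin 011010); offset now 8 = byte 1 bit 0; 32 bits remain
Read 3: bits[8:15] width=7 -> value=32 (bin 0100000); offset now 15 = byte 1 bit 7; 25 bits remain
Read 4: bits[15:21] width=6 -> value=6 (bin 000110); offset now 21 = byte 2 bit 5; 19 bits remain
Read 5: bits[21:25] width=4 -> value=5 (bin 0101); offset now 25 = byte 3 bit 1; 15 bits remain

Answer: 15 0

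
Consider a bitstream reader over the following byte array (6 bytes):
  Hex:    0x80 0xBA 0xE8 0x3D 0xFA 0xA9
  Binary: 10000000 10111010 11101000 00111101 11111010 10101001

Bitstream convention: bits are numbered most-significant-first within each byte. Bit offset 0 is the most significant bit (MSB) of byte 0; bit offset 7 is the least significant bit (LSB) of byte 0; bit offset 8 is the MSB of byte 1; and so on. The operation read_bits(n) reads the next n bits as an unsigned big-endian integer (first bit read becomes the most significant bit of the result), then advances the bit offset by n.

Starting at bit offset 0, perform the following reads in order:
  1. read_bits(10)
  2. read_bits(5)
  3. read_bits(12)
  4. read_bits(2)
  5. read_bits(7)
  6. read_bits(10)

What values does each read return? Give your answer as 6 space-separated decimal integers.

Read 1: bits[0:10] width=10 -> value=514 (bin 1000000010); offset now 10 = byte 1 bit 2; 38 bits remain
Read 2: bits[10:15] width=5 -> value=29 (bin 11101); offset now 15 = byte 1 bit 7; 33 bits remain
Read 3: bits[15:27] width=12 -> value=1857 (bin 011101000001); offset now 27 = byte 3 bit 3; 21 bits remain
Read 4: bits[27:29] width=2 -> value=3 (bin 11); offset now 29 = byte 3 bit 5; 19 bits remain
Read 5: bits[29:36] width=7 -> value=95 (bin 1011111); offset now 36 = byte 4 bit 4; 12 bits remain
Read 6: bits[36:46] width=10 -> value=682 (bin 1010101010); offset now 46 = byte 5 bit 6; 2 bits remain

Answer: 514 29 1857 3 95 682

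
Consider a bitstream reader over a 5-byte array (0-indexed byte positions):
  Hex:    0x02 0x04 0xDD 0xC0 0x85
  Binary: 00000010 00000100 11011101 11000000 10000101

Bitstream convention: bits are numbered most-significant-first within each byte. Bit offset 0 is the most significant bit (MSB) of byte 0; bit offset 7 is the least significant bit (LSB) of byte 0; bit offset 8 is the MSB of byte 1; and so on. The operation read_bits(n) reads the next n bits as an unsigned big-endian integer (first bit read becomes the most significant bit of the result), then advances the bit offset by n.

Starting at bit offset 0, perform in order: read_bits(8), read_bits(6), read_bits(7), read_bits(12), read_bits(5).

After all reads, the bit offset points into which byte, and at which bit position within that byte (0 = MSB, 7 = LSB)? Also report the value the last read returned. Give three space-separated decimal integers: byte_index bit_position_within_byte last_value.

Read 1: bits[0:8] width=8 -> value=2 (bin 00000010); offset now 8 = byte 1 bit 0; 32 bits remain
Read 2: bits[8:14] width=6 -> value=1 (bin 000001); offset now 14 = byte 1 bit 6; 26 bits remain
Read 3: bits[14:21] width=7 -> value=27 (bin 0011011); offset now 21 = byte 2 bit 5; 19 bits remain
Read 4: bits[21:33] width=12 -> value=2945 (bin 101110000001); offset now 33 = byte 4 bit 1; 7 bits remain
Read 5: bits[33:38] width=5 -> value=1 (bin 00001); offset now 38 = byte 4 bit 6; 2 bits remain

Answer: 4 6 1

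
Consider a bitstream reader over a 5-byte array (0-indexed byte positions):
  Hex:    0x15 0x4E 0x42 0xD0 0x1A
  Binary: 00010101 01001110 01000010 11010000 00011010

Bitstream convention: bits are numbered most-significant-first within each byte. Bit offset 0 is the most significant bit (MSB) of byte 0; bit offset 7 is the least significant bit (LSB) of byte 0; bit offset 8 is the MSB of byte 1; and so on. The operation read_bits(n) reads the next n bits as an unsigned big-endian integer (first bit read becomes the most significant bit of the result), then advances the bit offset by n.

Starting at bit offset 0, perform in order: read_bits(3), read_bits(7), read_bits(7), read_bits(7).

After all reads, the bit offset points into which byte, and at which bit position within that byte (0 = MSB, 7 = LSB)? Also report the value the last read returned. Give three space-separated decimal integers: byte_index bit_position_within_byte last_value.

Answer: 3 0 66

Derivation:
Read 1: bits[0:3] width=3 -> value=0 (bin 000); offset now 3 = byte 0 bit 3; 37 bits remain
Read 2: bits[3:10] width=7 -> value=85 (bin 1010101); offset now 10 = byte 1 bit 2; 30 bits remain
Read 3: bits[10:17] width=7 -> value=28 (bin 0011100); offset now 17 = byte 2 bit 1; 23 bits remain
Read 4: bits[17:24] width=7 -> value=66 (bin 1000010); offset now 24 = byte 3 bit 0; 16 bits remain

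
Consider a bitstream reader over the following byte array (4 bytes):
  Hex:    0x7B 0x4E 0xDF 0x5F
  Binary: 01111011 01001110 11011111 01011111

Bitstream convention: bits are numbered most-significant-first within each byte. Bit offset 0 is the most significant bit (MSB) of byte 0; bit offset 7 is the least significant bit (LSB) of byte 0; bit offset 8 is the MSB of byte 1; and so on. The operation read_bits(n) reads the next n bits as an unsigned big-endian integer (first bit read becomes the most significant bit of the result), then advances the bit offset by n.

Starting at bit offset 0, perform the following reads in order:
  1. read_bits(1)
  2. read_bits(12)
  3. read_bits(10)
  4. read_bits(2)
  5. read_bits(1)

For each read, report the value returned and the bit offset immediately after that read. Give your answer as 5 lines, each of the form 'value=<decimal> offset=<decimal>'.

Answer: value=0 offset=1
value=3945 offset=13
value=879 offset=23
value=2 offset=25
value=1 offset=26

Derivation:
Read 1: bits[0:1] width=1 -> value=0 (bin 0); offset now 1 = byte 0 bit 1; 31 bits remain
Read 2: bits[1:13] width=12 -> value=3945 (bin 111101101001); offset now 13 = byte 1 bit 5; 19 bits remain
Read 3: bits[13:23] width=10 -> value=879 (bin 1101101111); offset now 23 = byte 2 bit 7; 9 bits remain
Read 4: bits[23:25] width=2 -> value=2 (bin 10); offset now 25 = byte 3 bit 1; 7 bits remain
Read 5: bits[25:26] width=1 -> value=1 (bin 1); offset now 26 = byte 3 bit 2; 6 bits remain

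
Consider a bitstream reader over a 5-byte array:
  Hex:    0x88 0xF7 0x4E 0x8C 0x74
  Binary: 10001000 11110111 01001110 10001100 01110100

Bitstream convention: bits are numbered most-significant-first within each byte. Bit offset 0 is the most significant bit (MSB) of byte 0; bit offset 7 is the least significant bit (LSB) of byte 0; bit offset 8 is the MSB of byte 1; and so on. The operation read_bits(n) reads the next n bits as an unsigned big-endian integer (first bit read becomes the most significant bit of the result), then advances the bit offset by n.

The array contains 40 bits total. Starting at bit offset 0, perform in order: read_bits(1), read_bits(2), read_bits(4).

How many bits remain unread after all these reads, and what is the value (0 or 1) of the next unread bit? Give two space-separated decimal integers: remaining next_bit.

Read 1: bits[0:1] width=1 -> value=1 (bin 1); offset now 1 = byte 0 bit 1; 39 bits remain
Read 2: bits[1:3] width=2 -> value=0 (bin 00); offset now 3 = byte 0 bit 3; 37 bits remain
Read 3: bits[3:7] width=4 -> value=4 (bin 0100); offset now 7 = byte 0 bit 7; 33 bits remain

Answer: 33 0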